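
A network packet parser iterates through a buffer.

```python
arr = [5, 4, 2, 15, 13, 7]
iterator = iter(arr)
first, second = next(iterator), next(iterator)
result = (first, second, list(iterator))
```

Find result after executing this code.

Step 1: Create iterator over [5, 4, 2, 15, 13, 7].
Step 2: first = 5, second = 4.
Step 3: Remaining elements: [2, 15, 13, 7].
Therefore result = (5, 4, [2, 15, 13, 7]).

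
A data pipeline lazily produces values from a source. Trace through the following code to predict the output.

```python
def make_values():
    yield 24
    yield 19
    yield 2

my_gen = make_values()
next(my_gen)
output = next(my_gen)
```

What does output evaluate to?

Step 1: make_values() creates a generator.
Step 2: next(my_gen) yields 24 (consumed and discarded).
Step 3: next(my_gen) yields 19, assigned to output.
Therefore output = 19.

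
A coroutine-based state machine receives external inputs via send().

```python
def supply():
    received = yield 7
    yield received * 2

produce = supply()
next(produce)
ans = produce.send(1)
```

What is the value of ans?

Step 1: next(produce) advances to first yield, producing 7.
Step 2: send(1) resumes, received = 1.
Step 3: yield received * 2 = 1 * 2 = 2.
Therefore ans = 2.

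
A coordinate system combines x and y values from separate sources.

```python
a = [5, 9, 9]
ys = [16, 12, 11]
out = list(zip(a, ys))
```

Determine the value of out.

Step 1: zip pairs elements at same index:
  Index 0: (5, 16)
  Index 1: (9, 12)
  Index 2: (9, 11)
Therefore out = [(5, 16), (9, 12), (9, 11)].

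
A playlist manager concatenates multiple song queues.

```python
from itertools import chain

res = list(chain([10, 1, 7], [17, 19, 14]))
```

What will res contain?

Step 1: chain() concatenates iterables: [10, 1, 7] + [17, 19, 14].
Therefore res = [10, 1, 7, 17, 19, 14].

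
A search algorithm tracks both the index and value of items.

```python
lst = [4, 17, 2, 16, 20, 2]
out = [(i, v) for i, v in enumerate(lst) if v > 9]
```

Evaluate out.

Step 1: Filter enumerate([4, 17, 2, 16, 20, 2]) keeping v > 9:
  (0, 4): 4 <= 9, excluded
  (1, 17): 17 > 9, included
  (2, 2): 2 <= 9, excluded
  (3, 16): 16 > 9, included
  (4, 20): 20 > 9, included
  (5, 2): 2 <= 9, excluded
Therefore out = [(1, 17), (3, 16), (4, 20)].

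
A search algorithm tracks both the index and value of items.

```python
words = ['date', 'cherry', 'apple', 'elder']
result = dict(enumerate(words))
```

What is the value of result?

Step 1: enumerate pairs indices with words:
  0 -> 'date'
  1 -> 'cherry'
  2 -> 'apple'
  3 -> 'elder'
Therefore result = {0: 'date', 1: 'cherry', 2: 'apple', 3: 'elder'}.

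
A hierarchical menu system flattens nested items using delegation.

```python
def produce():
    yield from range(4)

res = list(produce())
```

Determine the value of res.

Step 1: yield from delegates to the iterable, yielding each element.
Step 2: Collected values: [0, 1, 2, 3].
Therefore res = [0, 1, 2, 3].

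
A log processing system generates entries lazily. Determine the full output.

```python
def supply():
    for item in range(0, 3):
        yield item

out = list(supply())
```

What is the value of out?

Step 1: The generator yields each value from range(0, 3).
Step 2: list() consumes all yields: [0, 1, 2].
Therefore out = [0, 1, 2].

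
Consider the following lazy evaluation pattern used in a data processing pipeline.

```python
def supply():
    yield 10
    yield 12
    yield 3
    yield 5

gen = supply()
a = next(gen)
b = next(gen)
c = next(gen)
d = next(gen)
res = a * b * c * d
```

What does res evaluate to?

Step 1: Create generator and consume all values:
  a = next(gen) = 10
  b = next(gen) = 12
  c = next(gen) = 3
  d = next(gen) = 5
Step 2: res = 10 * 12 * 3 * 5 = 1800.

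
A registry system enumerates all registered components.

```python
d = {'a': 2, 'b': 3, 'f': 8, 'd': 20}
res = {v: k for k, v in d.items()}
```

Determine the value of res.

Step 1: Invert dict (swap keys and values):
  'a': 2 -> 2: 'a'
  'b': 3 -> 3: 'b'
  'f': 8 -> 8: 'f'
  'd': 20 -> 20: 'd'
Therefore res = {2: 'a', 3: 'b', 8: 'f', 20: 'd'}.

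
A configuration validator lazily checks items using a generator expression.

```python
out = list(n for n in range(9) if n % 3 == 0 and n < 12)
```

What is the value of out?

Step 1: Filter range(9) where n % 3 == 0 and n < 12:
  n=0: both conditions met, included
  n=1: excluded (1 % 3 != 0)
  n=2: excluded (2 % 3 != 0)
  n=3: both conditions met, included
  n=4: excluded (4 % 3 != 0)
  n=5: excluded (5 % 3 != 0)
  n=6: both conditions met, included
  n=7: excluded (7 % 3 != 0)
  n=8: excluded (8 % 3 != 0)
Therefore out = [0, 3, 6].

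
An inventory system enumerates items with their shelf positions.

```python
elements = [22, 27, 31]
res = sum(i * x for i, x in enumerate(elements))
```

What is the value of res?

Step 1: Compute i * x for each (i, x) in enumerate([22, 27, 31]):
  i=0, x=22: 0*22 = 0
  i=1, x=27: 1*27 = 27
  i=2, x=31: 2*31 = 62
Step 2: sum = 0 + 27 + 62 = 89.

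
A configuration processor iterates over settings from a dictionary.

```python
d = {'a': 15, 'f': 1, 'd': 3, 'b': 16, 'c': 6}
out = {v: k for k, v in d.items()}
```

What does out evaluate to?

Step 1: Invert dict (swap keys and values):
  'a': 15 -> 15: 'a'
  'f': 1 -> 1: 'f'
  'd': 3 -> 3: 'd'
  'b': 16 -> 16: 'b'
  'c': 6 -> 6: 'c'
Therefore out = {15: 'a', 1: 'f', 3: 'd', 16: 'b', 6: 'c'}.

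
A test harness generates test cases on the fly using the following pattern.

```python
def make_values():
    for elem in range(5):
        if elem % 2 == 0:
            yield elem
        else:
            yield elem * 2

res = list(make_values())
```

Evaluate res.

Step 1: For each elem in range(5), yield elem if even, else elem*2:
  elem=0 (even): yield 0
  elem=1 (odd): yield 1*2 = 2
  elem=2 (even): yield 2
  elem=3 (odd): yield 3*2 = 6
  elem=4 (even): yield 4
Therefore res = [0, 2, 2, 6, 4].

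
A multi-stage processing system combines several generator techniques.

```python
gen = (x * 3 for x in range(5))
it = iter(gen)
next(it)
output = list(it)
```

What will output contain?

Step 1: Generator produces [0, 3, 6, 9, 12].
Step 2: next(it) consumes first element (0).
Step 3: list(it) collects remaining: [3, 6, 9, 12].
Therefore output = [3, 6, 9, 12].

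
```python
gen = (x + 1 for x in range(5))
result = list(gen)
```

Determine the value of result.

Step 1: For each x in range(5), compute x+1:
  x=0: 0+1 = 1
  x=1: 1+1 = 2
  x=2: 2+1 = 3
  x=3: 3+1 = 4
  x=4: 4+1 = 5
Therefore result = [1, 2, 3, 4, 5].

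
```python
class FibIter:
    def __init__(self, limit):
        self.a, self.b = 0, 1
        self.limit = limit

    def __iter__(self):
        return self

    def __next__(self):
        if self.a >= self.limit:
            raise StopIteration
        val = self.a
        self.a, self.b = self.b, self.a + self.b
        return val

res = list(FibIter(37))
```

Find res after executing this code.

Step 1: Fibonacci-like sequence (a=0, b=1) until >= 37:
  Yield 0, then a,b = 1,1
  Yield 1, then a,b = 1,2
  Yield 1, then a,b = 2,3
  Yield 2, then a,b = 3,5
  Yield 3, then a,b = 5,8
  Yield 5, then a,b = 8,13
  Yield 8, then a,b = 13,21
  Yield 13, then a,b = 21,34
  Yield 21, then a,b = 34,55
  Yield 34, then a,b = 55,89
Step 2: 55 >= 37, stop.
Therefore res = [0, 1, 1, 2, 3, 5, 8, 13, 21, 34].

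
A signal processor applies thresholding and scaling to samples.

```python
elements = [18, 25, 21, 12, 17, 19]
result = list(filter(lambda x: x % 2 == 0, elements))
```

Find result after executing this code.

Step 1: Filter elements divisible by 2:
  18 % 2 = 0: kept
  25 % 2 = 1: removed
  21 % 2 = 1: removed
  12 % 2 = 0: kept
  17 % 2 = 1: removed
  19 % 2 = 1: removed
Therefore result = [18, 12].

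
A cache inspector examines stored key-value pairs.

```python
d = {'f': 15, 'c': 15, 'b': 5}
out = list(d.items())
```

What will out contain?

Step 1: d.items() returns (key, value) pairs in insertion order.
Therefore out = [('f', 15), ('c', 15), ('b', 5)].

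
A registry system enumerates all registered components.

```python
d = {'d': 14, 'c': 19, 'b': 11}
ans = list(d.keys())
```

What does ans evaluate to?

Step 1: d.keys() returns the dictionary keys in insertion order.
Therefore ans = ['d', 'c', 'b'].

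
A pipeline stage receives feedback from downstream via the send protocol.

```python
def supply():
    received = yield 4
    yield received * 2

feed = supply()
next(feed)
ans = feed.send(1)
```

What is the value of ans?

Step 1: next(feed) advances to first yield, producing 4.
Step 2: send(1) resumes, received = 1.
Step 3: yield received * 2 = 1 * 2 = 2.
Therefore ans = 2.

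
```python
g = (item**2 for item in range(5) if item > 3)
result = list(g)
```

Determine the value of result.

Step 1: For range(5), keep item > 3, then square:
  item=0: 0 <= 3, excluded
  item=1: 1 <= 3, excluded
  item=2: 2 <= 3, excluded
  item=3: 3 <= 3, excluded
  item=4: 4 > 3, yield 4**2 = 16
Therefore result = [16].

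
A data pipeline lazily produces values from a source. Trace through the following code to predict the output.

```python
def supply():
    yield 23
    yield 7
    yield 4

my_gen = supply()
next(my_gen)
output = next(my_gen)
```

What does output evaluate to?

Step 1: supply() creates a generator.
Step 2: next(my_gen) yields 23 (consumed and discarded).
Step 3: next(my_gen) yields 7, assigned to output.
Therefore output = 7.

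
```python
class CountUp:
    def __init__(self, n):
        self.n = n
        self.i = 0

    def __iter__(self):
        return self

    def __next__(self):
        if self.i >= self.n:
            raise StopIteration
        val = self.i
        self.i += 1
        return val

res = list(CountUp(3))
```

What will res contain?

Step 1: CountUp(3) creates an iterator counting 0 to 2.
Step 2: list() consumes all values: [0, 1, 2].
Therefore res = [0, 1, 2].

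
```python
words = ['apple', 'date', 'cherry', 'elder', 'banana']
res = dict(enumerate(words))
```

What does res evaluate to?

Step 1: enumerate pairs indices with words:
  0 -> 'apple'
  1 -> 'date'
  2 -> 'cherry'
  3 -> 'elder'
  4 -> 'banana'
Therefore res = {0: 'apple', 1: 'date', 2: 'cherry', 3: 'elder', 4: 'banana'}.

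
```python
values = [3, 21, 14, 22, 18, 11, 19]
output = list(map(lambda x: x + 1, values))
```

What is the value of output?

Step 1: Apply lambda x: x + 1 to each element:
  3 -> 4
  21 -> 22
  14 -> 15
  22 -> 23
  18 -> 19
  11 -> 12
  19 -> 20
Therefore output = [4, 22, 15, 23, 19, 12, 20].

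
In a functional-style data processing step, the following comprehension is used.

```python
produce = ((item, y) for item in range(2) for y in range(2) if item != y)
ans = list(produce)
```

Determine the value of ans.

Step 1: Nested generator over range(2) x range(2) where item != y:
  (0, 0): excluded (item == y)
  (0, 1): included
  (1, 0): included
  (1, 1): excluded (item == y)
Therefore ans = [(0, 1), (1, 0)].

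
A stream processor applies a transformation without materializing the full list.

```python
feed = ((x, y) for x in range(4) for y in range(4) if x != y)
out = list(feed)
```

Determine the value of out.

Step 1: Nested generator over range(4) x range(4) where x != y:
  (0, 0): excluded (x == y)
  (0, 1): included
  (0, 2): included
  (0, 3): included
  (1, 0): included
  (1, 1): excluded (x == y)
  (1, 2): included
  (1, 3): included
  (2, 0): included
  (2, 1): included
  (2, 2): excluded (x == y)
  (2, 3): included
  (3, 0): included
  (3, 1): included
  (3, 2): included
  (3, 3): excluded (x == y)
Therefore out = [(0, 1), (0, 2), (0, 3), (1, 0), (1, 2), (1, 3), (2, 0), (2, 1), (2, 3), (3, 0), (3, 1), (3, 2)].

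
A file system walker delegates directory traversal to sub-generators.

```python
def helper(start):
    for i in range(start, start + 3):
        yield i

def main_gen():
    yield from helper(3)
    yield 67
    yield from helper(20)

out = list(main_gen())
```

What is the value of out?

Step 1: main_gen() delegates to helper(3):
  yield 3
  yield 4
  yield 5
Step 2: yield 67
Step 3: Delegates to helper(20):
  yield 20
  yield 21
  yield 22
Therefore out = [3, 4, 5, 67, 20, 21, 22].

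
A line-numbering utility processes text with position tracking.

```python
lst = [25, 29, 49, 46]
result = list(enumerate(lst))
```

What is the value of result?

Step 1: enumerate pairs each element with its index:
  (0, 25)
  (1, 29)
  (2, 49)
  (3, 46)
Therefore result = [(0, 25), (1, 29), (2, 49), (3, 46)].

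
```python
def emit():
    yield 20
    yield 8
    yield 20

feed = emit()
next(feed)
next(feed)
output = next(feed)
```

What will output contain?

Step 1: emit() creates a generator.
Step 2: next(feed) yields 20 (consumed and discarded).
Step 3: next(feed) yields 8 (consumed and discarded).
Step 4: next(feed) yields 20, assigned to output.
Therefore output = 20.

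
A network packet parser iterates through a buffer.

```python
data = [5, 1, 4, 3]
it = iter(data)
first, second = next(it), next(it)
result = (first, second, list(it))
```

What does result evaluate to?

Step 1: Create iterator over [5, 1, 4, 3].
Step 2: first = 5, second = 1.
Step 3: Remaining elements: [4, 3].
Therefore result = (5, 1, [4, 3]).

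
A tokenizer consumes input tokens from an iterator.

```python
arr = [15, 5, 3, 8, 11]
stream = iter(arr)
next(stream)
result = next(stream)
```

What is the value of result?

Step 1: Create iterator over [15, 5, 3, 8, 11].
Step 2: next() consumes 15.
Step 3: next() returns 5.
Therefore result = 5.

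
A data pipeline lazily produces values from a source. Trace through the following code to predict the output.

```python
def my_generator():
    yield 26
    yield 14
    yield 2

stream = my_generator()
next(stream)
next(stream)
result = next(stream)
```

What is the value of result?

Step 1: my_generator() creates a generator.
Step 2: next(stream) yields 26 (consumed and discarded).
Step 3: next(stream) yields 14 (consumed and discarded).
Step 4: next(stream) yields 2, assigned to result.
Therefore result = 2.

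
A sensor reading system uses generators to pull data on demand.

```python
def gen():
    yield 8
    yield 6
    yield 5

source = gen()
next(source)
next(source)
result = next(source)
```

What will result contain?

Step 1: gen() creates a generator.
Step 2: next(source) yields 8 (consumed and discarded).
Step 3: next(source) yields 6 (consumed and discarded).
Step 4: next(source) yields 5, assigned to result.
Therefore result = 5.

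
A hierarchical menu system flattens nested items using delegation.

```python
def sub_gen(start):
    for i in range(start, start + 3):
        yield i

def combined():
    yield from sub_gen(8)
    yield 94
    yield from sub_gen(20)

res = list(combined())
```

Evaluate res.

Step 1: combined() delegates to sub_gen(8):
  yield 8
  yield 9
  yield 10
Step 2: yield 94
Step 3: Delegates to sub_gen(20):
  yield 20
  yield 21
  yield 22
Therefore res = [8, 9, 10, 94, 20, 21, 22].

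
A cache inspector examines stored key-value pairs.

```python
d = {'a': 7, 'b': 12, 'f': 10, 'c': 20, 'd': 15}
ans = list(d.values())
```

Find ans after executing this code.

Step 1: d.values() returns the dictionary values in insertion order.
Therefore ans = [7, 12, 10, 20, 15].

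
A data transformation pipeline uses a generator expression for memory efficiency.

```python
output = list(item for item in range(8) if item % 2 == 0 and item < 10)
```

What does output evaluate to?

Step 1: Filter range(8) where item % 2 == 0 and item < 10:
  item=0: both conditions met, included
  item=1: excluded (1 % 2 != 0)
  item=2: both conditions met, included
  item=3: excluded (3 % 2 != 0)
  item=4: both conditions met, included
  item=5: excluded (5 % 2 != 0)
  item=6: both conditions met, included
  item=7: excluded (7 % 2 != 0)
Therefore output = [0, 2, 4, 6].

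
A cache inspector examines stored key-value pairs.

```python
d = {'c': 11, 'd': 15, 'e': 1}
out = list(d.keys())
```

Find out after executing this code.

Step 1: d.keys() returns the dictionary keys in insertion order.
Therefore out = ['c', 'd', 'e'].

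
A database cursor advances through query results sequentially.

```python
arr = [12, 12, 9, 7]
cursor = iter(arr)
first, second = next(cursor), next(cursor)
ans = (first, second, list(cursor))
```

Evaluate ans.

Step 1: Create iterator over [12, 12, 9, 7].
Step 2: first = 12, second = 12.
Step 3: Remaining elements: [9, 7].
Therefore ans = (12, 12, [9, 7]).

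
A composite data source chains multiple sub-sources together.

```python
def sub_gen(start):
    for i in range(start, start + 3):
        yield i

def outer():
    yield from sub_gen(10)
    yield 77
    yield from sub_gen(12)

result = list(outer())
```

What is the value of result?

Step 1: outer() delegates to sub_gen(10):
  yield 10
  yield 11
  yield 12
Step 2: yield 77
Step 3: Delegates to sub_gen(12):
  yield 12
  yield 13
  yield 14
Therefore result = [10, 11, 12, 77, 12, 13, 14].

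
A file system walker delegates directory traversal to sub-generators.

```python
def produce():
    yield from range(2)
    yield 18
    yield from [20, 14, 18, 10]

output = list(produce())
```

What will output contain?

Step 1: Trace yields in order:
  yield 0
  yield 1
  yield 18
  yield 20
  yield 14
  yield 18
  yield 10
Therefore output = [0, 1, 18, 20, 14, 18, 10].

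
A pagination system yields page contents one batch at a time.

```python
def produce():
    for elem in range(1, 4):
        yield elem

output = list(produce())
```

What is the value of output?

Step 1: The generator yields each value from range(1, 4).
Step 2: list() consumes all yields: [1, 2, 3].
Therefore output = [1, 2, 3].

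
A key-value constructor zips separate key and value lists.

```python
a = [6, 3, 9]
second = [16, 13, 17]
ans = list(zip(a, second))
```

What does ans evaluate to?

Step 1: zip pairs elements at same index:
  Index 0: (6, 16)
  Index 1: (3, 13)
  Index 2: (9, 17)
Therefore ans = [(6, 16), (3, 13), (9, 17)].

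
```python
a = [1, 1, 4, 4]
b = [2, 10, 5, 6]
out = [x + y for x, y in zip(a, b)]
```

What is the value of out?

Step 1: Add corresponding elements:
  1 + 2 = 3
  1 + 10 = 11
  4 + 5 = 9
  4 + 6 = 10
Therefore out = [3, 11, 9, 10].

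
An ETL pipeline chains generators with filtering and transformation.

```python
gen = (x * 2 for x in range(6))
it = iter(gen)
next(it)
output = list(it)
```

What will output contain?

Step 1: Generator produces [0, 2, 4, 6, 8, 10].
Step 2: next(it) consumes first element (0).
Step 3: list(it) collects remaining: [2, 4, 6, 8, 10].
Therefore output = [2, 4, 6, 8, 10].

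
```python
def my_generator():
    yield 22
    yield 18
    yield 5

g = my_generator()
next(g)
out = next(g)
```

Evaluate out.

Step 1: my_generator() creates a generator.
Step 2: next(g) yields 22 (consumed and discarded).
Step 3: next(g) yields 18, assigned to out.
Therefore out = 18.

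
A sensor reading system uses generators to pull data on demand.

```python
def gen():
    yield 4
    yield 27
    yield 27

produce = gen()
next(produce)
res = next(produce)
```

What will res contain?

Step 1: gen() creates a generator.
Step 2: next(produce) yields 4 (consumed and discarded).
Step 3: next(produce) yields 27, assigned to res.
Therefore res = 27.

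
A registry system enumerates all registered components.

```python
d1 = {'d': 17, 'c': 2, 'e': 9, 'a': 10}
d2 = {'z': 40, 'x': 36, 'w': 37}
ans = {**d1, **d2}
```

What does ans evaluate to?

Step 1: Merge d1 and d2 (d2 values override on key conflicts).
Step 2: d1 has keys ['d', 'c', 'e', 'a'], d2 has keys ['z', 'x', 'w'].
Therefore ans = {'d': 17, 'c': 2, 'e': 9, 'a': 10, 'z': 40, 'x': 36, 'w': 37}.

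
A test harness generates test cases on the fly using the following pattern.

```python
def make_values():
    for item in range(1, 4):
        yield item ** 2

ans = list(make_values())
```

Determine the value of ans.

Step 1: For each item in range(1, 4), yield item**2:
  item=1: yield 1**2 = 1
  item=2: yield 2**2 = 4
  item=3: yield 3**2 = 9
Therefore ans = [1, 4, 9].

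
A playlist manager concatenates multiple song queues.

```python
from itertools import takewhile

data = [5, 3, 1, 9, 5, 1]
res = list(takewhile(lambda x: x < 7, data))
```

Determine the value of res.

Step 1: takewhile stops at first element >= 7:
  5 < 7: take
  3 < 7: take
  1 < 7: take
  9 >= 7: stop
Therefore res = [5, 3, 1].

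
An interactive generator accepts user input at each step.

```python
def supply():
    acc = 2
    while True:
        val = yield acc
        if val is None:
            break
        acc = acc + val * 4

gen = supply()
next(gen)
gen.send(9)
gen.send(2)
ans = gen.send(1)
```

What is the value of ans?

Step 1: next() -> yield acc=2.
Step 2: send(9) -> val=9, acc = 2 + 9*4 = 38, yield 38.
Step 3: send(2) -> val=2, acc = 38 + 2*4 = 46, yield 46.
Step 4: send(1) -> val=1, acc = 46 + 1*4 = 50, yield 50.
Therefore ans = 50.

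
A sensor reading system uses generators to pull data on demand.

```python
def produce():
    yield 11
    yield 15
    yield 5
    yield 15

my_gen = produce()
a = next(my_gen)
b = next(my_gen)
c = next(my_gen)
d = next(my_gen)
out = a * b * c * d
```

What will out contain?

Step 1: Create generator and consume all values:
  a = next(my_gen) = 11
  b = next(my_gen) = 15
  c = next(my_gen) = 5
  d = next(my_gen) = 15
Step 2: out = 11 * 15 * 5 * 15 = 12375.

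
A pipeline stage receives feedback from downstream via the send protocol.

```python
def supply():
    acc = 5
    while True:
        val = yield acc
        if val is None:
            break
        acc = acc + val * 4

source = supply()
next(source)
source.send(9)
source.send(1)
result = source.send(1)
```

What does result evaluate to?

Step 1: next() -> yield acc=5.
Step 2: send(9) -> val=9, acc = 5 + 9*4 = 41, yield 41.
Step 3: send(1) -> val=1, acc = 41 + 1*4 = 45, yield 45.
Step 4: send(1) -> val=1, acc = 45 + 1*4 = 49, yield 49.
Therefore result = 49.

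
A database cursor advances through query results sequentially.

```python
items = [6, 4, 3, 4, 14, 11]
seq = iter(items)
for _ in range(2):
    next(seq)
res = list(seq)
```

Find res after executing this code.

Step 1: Create iterator over [6, 4, 3, 4, 14, 11].
Step 2: Advance 2 positions (consuming [6, 4]).
Step 3: list() collects remaining elements: [3, 4, 14, 11].
Therefore res = [3, 4, 14, 11].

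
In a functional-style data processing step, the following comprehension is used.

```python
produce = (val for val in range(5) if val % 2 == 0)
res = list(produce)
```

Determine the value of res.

Step 1: Filter range(5) keeping only even values:
  val=0: even, included
  val=1: odd, excluded
  val=2: even, included
  val=3: odd, excluded
  val=4: even, included
Therefore res = [0, 2, 4].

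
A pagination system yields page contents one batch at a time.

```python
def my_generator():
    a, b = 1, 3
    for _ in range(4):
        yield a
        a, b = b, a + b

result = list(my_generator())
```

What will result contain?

Step 1: Fibonacci-like sequence starting with a=1, b=3:
  Iteration 1: yield a=1, then a,b = 3,4
  Iteration 2: yield a=3, then a,b = 4,7
  Iteration 3: yield a=4, then a,b = 7,11
  Iteration 4: yield a=7, then a,b = 11,18
Therefore result = [1, 3, 4, 7].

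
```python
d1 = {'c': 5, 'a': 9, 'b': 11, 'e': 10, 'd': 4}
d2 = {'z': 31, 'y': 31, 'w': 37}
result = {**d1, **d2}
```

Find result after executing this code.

Step 1: Merge d1 and d2 (d2 values override on key conflicts).
Step 2: d1 has keys ['c', 'a', 'b', 'e', 'd'], d2 has keys ['z', 'y', 'w'].
Therefore result = {'c': 5, 'a': 9, 'b': 11, 'e': 10, 'd': 4, 'z': 31, 'y': 31, 'w': 37}.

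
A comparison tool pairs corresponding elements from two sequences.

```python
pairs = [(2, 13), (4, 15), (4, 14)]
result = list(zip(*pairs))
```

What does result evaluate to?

Step 1: zip(*pairs) transposes: unzips [(2, 13), (4, 15), (4, 14)] into separate sequences.
Step 2: First elements: (2, 4, 4), second elements: (13, 15, 14).
Therefore result = [(2, 4, 4), (13, 15, 14)].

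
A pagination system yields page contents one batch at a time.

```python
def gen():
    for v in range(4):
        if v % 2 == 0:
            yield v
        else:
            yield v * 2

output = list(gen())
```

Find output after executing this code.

Step 1: For each v in range(4), yield v if even, else v*2:
  v=0 (even): yield 0
  v=1 (odd): yield 1*2 = 2
  v=2 (even): yield 2
  v=3 (odd): yield 3*2 = 6
Therefore output = [0, 2, 2, 6].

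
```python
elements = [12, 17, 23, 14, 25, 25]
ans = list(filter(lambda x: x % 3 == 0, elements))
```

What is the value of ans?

Step 1: Filter elements divisible by 3:
  12 % 3 = 0: kept
  17 % 3 = 2: removed
  23 % 3 = 2: removed
  14 % 3 = 2: removed
  25 % 3 = 1: removed
  25 % 3 = 1: removed
Therefore ans = [12].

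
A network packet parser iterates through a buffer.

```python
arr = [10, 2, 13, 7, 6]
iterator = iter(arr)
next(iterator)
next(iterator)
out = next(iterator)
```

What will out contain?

Step 1: Create iterator over [10, 2, 13, 7, 6].
Step 2: next() consumes 10.
Step 3: next() consumes 2.
Step 4: next() returns 13.
Therefore out = 13.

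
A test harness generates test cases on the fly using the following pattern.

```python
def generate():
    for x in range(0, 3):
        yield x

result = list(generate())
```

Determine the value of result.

Step 1: The generator yields each value from range(0, 3).
Step 2: list() consumes all yields: [0, 1, 2].
Therefore result = [0, 1, 2].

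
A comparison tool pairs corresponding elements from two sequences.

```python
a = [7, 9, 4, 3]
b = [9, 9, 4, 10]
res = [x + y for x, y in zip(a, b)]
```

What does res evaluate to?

Step 1: Add corresponding elements:
  7 + 9 = 16
  9 + 9 = 18
  4 + 4 = 8
  3 + 10 = 13
Therefore res = [16, 18, 8, 13].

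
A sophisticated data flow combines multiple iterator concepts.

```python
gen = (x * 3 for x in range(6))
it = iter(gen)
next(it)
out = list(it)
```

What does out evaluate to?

Step 1: Generator produces [0, 3, 6, 9, 12, 15].
Step 2: next(it) consumes first element (0).
Step 3: list(it) collects remaining: [3, 6, 9, 12, 15].
Therefore out = [3, 6, 9, 12, 15].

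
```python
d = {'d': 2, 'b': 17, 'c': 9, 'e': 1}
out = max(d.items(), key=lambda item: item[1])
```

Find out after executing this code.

Step 1: Find item with maximum value:
  ('d', 2)
  ('b', 17)
  ('c', 9)
  ('e', 1)
Step 2: Maximum value is 17 at key 'b'.
Therefore out = ('b', 17).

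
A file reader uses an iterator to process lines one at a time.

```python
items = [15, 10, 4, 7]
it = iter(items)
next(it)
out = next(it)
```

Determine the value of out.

Step 1: Create iterator over [15, 10, 4, 7].
Step 2: next() consumes 15.
Step 3: next() returns 10.
Therefore out = 10.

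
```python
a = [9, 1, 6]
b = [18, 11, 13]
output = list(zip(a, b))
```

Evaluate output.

Step 1: zip pairs elements at same index:
  Index 0: (9, 18)
  Index 1: (1, 11)
  Index 2: (6, 13)
Therefore output = [(9, 18), (1, 11), (6, 13)].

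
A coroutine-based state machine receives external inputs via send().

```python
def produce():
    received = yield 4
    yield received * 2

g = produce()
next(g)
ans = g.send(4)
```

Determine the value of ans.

Step 1: next(g) advances to first yield, producing 4.
Step 2: send(4) resumes, received = 4.
Step 3: yield received * 2 = 4 * 2 = 8.
Therefore ans = 8.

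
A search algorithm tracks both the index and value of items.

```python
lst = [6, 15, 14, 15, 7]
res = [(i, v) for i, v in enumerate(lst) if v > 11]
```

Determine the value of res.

Step 1: Filter enumerate([6, 15, 14, 15, 7]) keeping v > 11:
  (0, 6): 6 <= 11, excluded
  (1, 15): 15 > 11, included
  (2, 14): 14 > 11, included
  (3, 15): 15 > 11, included
  (4, 7): 7 <= 11, excluded
Therefore res = [(1, 15), (2, 14), (3, 15)].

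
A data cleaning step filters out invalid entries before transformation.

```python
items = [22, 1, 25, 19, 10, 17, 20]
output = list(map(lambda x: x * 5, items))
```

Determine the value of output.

Step 1: Apply lambda x: x * 5 to each element:
  22 -> 110
  1 -> 5
  25 -> 125
  19 -> 95
  10 -> 50
  17 -> 85
  20 -> 100
Therefore output = [110, 5, 125, 95, 50, 85, 100].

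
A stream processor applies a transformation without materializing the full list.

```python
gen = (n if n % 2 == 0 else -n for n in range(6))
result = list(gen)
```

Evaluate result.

Step 1: For each n in range(6), yield n if even, else -n:
  n=0: even, yield 0
  n=1: odd, yield -1
  n=2: even, yield 2
  n=3: odd, yield -3
  n=4: even, yield 4
  n=5: odd, yield -5
Therefore result = [0, -1, 2, -3, 4, -5].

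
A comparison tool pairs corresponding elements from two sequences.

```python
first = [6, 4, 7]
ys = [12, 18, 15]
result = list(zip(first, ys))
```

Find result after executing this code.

Step 1: zip pairs elements at same index:
  Index 0: (6, 12)
  Index 1: (4, 18)
  Index 2: (7, 15)
Therefore result = [(6, 12), (4, 18), (7, 15)].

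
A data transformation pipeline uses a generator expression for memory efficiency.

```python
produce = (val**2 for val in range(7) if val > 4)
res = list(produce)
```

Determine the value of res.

Step 1: For range(7), keep val > 4, then square:
  val=0: 0 <= 4, excluded
  val=1: 1 <= 4, excluded
  val=2: 2 <= 4, excluded
  val=3: 3 <= 4, excluded
  val=4: 4 <= 4, excluded
  val=5: 5 > 4, yield 5**2 = 25
  val=6: 6 > 4, yield 6**2 = 36
Therefore res = [25, 36].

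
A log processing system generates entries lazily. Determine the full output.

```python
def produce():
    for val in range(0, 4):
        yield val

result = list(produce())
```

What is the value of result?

Step 1: The generator yields each value from range(0, 4).
Step 2: list() consumes all yields: [0, 1, 2, 3].
Therefore result = [0, 1, 2, 3].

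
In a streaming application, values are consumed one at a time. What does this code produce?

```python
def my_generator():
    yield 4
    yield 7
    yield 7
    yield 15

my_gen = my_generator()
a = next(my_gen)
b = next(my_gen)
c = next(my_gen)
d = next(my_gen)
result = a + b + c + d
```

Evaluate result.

Step 1: Create generator and consume all values:
  a = next(my_gen) = 4
  b = next(my_gen) = 7
  c = next(my_gen) = 7
  d = next(my_gen) = 15
Step 2: result = 4 + 7 + 7 + 15 = 33.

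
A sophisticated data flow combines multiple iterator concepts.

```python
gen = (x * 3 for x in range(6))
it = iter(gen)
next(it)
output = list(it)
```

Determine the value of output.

Step 1: Generator produces [0, 3, 6, 9, 12, 15].
Step 2: next(it) consumes first element (0).
Step 3: list(it) collects remaining: [3, 6, 9, 12, 15].
Therefore output = [3, 6, 9, 12, 15].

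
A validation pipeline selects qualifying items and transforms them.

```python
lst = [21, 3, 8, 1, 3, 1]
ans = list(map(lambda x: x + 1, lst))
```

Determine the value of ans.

Step 1: Apply lambda x: x + 1 to each element:
  21 -> 22
  3 -> 4
  8 -> 9
  1 -> 2
  3 -> 4
  1 -> 2
Therefore ans = [22, 4, 9, 2, 4, 2].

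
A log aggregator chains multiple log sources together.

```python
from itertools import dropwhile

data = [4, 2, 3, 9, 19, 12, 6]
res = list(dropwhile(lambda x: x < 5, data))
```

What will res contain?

Step 1: dropwhile drops elements while < 5:
  4 < 5: dropped
  2 < 5: dropped
  3 < 5: dropped
  9: kept (dropping stopped)
Step 2: Remaining elements kept regardless of condition.
Therefore res = [9, 19, 12, 6].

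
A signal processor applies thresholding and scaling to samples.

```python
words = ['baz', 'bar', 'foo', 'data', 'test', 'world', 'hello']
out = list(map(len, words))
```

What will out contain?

Step 1: Map len() to each word:
  'baz' -> 3
  'bar' -> 3
  'foo' -> 3
  'data' -> 4
  'test' -> 4
  'world' -> 5
  'hello' -> 5
Therefore out = [3, 3, 3, 4, 4, 5, 5].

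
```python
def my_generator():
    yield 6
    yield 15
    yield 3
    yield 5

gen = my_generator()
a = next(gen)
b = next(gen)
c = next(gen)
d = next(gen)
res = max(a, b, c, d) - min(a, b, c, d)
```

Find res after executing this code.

Step 1: Create generator and consume all values:
  a = next(gen) = 6
  b = next(gen) = 15
  c = next(gen) = 3
  d = next(gen) = 5
Step 2: max = 15, min = 3, res = 15 - 3 = 12.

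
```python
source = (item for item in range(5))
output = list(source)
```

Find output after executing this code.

Step 1: Generator expression iterates range(5): [0, 1, 2, 3, 4].
Step 2: list() collects all values.
Therefore output = [0, 1, 2, 3, 4].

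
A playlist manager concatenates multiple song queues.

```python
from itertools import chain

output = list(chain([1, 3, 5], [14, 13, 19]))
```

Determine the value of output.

Step 1: chain() concatenates iterables: [1, 3, 5] + [14, 13, 19].
Therefore output = [1, 3, 5, 14, 13, 19].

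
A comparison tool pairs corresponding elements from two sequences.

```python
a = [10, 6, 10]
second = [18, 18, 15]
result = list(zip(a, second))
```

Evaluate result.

Step 1: zip pairs elements at same index:
  Index 0: (10, 18)
  Index 1: (6, 18)
  Index 2: (10, 15)
Therefore result = [(10, 18), (6, 18), (10, 15)].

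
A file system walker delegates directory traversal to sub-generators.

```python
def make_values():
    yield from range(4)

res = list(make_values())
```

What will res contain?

Step 1: yield from delegates to the iterable, yielding each element.
Step 2: Collected values: [0, 1, 2, 3].
Therefore res = [0, 1, 2, 3].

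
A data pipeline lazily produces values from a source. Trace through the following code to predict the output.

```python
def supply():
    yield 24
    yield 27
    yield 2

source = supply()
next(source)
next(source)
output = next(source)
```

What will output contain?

Step 1: supply() creates a generator.
Step 2: next(source) yields 24 (consumed and discarded).
Step 3: next(source) yields 27 (consumed and discarded).
Step 4: next(source) yields 2, assigned to output.
Therefore output = 2.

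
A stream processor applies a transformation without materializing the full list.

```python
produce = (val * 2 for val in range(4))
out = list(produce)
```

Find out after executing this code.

Step 1: For each val in range(4), compute val*2:
  val=0: 0*2 = 0
  val=1: 1*2 = 2
  val=2: 2*2 = 4
  val=3: 3*2 = 6
Therefore out = [0, 2, 4, 6].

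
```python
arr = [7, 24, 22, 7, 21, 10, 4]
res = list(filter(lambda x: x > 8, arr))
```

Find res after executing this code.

Step 1: Filter elements > 8:
  7: removed
  24: kept
  22: kept
  7: removed
  21: kept
  10: kept
  4: removed
Therefore res = [24, 22, 21, 10].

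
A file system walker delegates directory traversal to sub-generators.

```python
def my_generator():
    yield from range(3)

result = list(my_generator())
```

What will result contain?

Step 1: yield from delegates to the iterable, yielding each element.
Step 2: Collected values: [0, 1, 2].
Therefore result = [0, 1, 2].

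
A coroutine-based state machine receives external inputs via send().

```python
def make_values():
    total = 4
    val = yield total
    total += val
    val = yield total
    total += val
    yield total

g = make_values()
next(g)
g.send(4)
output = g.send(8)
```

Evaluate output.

Step 1: next() -> yield total=4.
Step 2: send(4) -> val=4, total = 4+4 = 8, yield 8.
Step 3: send(8) -> val=8, total = 8+8 = 16, yield 16.
Therefore output = 16.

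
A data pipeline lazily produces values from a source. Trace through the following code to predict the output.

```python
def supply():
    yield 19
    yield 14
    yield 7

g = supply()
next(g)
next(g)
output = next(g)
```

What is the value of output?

Step 1: supply() creates a generator.
Step 2: next(g) yields 19 (consumed and discarded).
Step 3: next(g) yields 14 (consumed and discarded).
Step 4: next(g) yields 7, assigned to output.
Therefore output = 7.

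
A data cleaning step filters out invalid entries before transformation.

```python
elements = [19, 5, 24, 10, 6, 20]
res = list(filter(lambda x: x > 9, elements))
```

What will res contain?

Step 1: Filter elements > 9:
  19: kept
  5: removed
  24: kept
  10: kept
  6: removed
  20: kept
Therefore res = [19, 24, 10, 20].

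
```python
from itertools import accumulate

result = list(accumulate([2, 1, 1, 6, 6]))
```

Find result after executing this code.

Step 1: accumulate computes running sums:
  + 2 = 2
  + 1 = 3
  + 1 = 4
  + 6 = 10
  + 6 = 16
Therefore result = [2, 3, 4, 10, 16].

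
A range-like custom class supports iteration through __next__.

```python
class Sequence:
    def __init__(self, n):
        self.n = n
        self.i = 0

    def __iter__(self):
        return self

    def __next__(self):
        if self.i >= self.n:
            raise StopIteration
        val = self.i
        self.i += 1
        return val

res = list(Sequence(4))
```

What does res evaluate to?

Step 1: Sequence(4) creates an iterator counting 0 to 3.
Step 2: list() consumes all values: [0, 1, 2, 3].
Therefore res = [0, 1, 2, 3].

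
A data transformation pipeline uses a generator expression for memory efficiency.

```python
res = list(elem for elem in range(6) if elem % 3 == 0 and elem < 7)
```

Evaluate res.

Step 1: Filter range(6) where elem % 3 == 0 and elem < 7:
  elem=0: both conditions met, included
  elem=1: excluded (1 % 3 != 0)
  elem=2: excluded (2 % 3 != 0)
  elem=3: both conditions met, included
  elem=4: excluded (4 % 3 != 0)
  elem=5: excluded (5 % 3 != 0)
Therefore res = [0, 3].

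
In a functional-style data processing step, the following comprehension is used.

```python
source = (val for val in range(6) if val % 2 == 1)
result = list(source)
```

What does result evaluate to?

Step 1: Filter range(6) keeping only odd values:
  val=0: even, excluded
  val=1: odd, included
  val=2: even, excluded
  val=3: odd, included
  val=4: even, excluded
  val=5: odd, included
Therefore result = [1, 3, 5].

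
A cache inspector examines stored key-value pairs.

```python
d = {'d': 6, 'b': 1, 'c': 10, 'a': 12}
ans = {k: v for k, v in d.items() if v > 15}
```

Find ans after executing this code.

Step 1: Filter items where value > 15:
  'd': 6 <= 15: removed
  'b': 1 <= 15: removed
  'c': 10 <= 15: removed
  'a': 12 <= 15: removed
Therefore ans = {}.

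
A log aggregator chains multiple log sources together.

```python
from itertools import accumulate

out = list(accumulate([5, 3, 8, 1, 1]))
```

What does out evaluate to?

Step 1: accumulate computes running sums:
  + 5 = 5
  + 3 = 8
  + 8 = 16
  + 1 = 17
  + 1 = 18
Therefore out = [5, 8, 16, 17, 18].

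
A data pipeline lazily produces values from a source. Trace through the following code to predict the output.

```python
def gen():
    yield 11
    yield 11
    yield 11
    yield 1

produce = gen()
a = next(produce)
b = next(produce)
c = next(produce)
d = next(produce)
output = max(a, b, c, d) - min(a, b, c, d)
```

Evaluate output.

Step 1: Create generator and consume all values:
  a = next(produce) = 11
  b = next(produce) = 11
  c = next(produce) = 11
  d = next(produce) = 1
Step 2: max = 11, min = 1, output = 11 - 1 = 10.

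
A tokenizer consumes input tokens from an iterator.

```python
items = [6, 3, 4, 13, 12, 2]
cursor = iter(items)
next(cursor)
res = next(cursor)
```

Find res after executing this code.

Step 1: Create iterator over [6, 3, 4, 13, 12, 2].
Step 2: next() consumes 6.
Step 3: next() returns 3.
Therefore res = 3.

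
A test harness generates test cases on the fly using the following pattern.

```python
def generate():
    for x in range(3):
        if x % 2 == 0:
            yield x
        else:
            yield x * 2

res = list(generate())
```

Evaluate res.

Step 1: For each x in range(3), yield x if even, else x*2:
  x=0 (even): yield 0
  x=1 (odd): yield 1*2 = 2
  x=2 (even): yield 2
Therefore res = [0, 2, 2].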